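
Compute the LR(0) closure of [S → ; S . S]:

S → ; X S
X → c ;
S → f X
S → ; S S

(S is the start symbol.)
Start with: [S → ; S . S]
  [S → ; S . S] has the dot before S: add [S → . ; X S], [S → . f X], [S → . ; S S]
No further items can be added.

CLOSURE = { [S → . ; S S], [S → . ; X S], [S → . f X], [S → ; S . S] }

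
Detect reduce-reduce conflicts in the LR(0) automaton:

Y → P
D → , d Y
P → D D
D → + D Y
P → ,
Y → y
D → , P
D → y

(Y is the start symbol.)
A reduce-reduce conflict occurs when an LR(0) state has two complete items [A → α .] and [B → β .] — both call for a reduction, and with no lookahead the parser cannot choose between them.

Augment with Y' → Y and build the canonical LR(0) collection (I0 = CLOSURE({[Y' → . Y]}), then GOTO on every symbol after a dot until no new states appear). It has 15 states:
  I0: { [D → . + D Y], [D → . , P], [D → . , d Y], [D → . y], [P → . ,], [P → . D D], [Y → . P], [Y → . y], [Y' → . Y] }  — shift
  I1: { [D → + . D Y], [D → . + D Y], [D → . , P], [D → . , d Y], [D → . y] }  — shift
  I2: { [D → , . P], [D → , . d Y], [D → . + D Y], [D → . , P], [D → . , d Y], [D → . y], [P → , .], [P → . ,], [P → . D D] }  — shift, reduce
  I3: { [D → . + D Y], [D → . , P], [D → . , d Y], [D → . y], [P → D . D] }  — shift
  I4: { [Y → P .] }  — reduce
  I5: { [Y' → Y .] }  — accept
  I6: { [D → y .], [Y → y .] }  — 2 reduces
  I7: { [D → , . P], [D → , . d Y], [D → . + D Y], [D → . , P], [D → . , d Y], [D → . y], [P → . ,], [P → . D D] }  — shift
  I8: { [P → D D .] }  — reduce
  I9: { [D → y .] }  — reduce
  I10: { [D → , P .] }  — reduce
  I11: { [D → , d . Y], [D → . + D Y], [D → . , P], [D → . , d Y], [D → . y], [P → . ,], [P → . D D], [Y → . P], [Y → . y] }  — shift
  I12: { [D → , d Y .] }  — reduce
  I13: { [D → + D . Y], [D → . + D Y], [D → . , P], [D → . , d Y], [D → . y], [P → . ,], [P → . D D], [Y → . P], [Y → . y] }  — shift
  I14: { [D → + D Y .] }  — reduce

I6 contains complete items [D → y .], [Y → y .] — reduce-reduce conflict.

Answer: Yes — I6: [D → y .] vs [Y → y .]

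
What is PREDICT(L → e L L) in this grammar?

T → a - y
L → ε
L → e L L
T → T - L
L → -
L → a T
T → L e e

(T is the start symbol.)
{ 'e' }

PREDICT(L → e L L) = (FIRST(RHS) \ {ε}) ∪ (FOLLOW(L) if ε ∈ FIRST(RHS), i.e. RHS ⇒* ε)
FIRST(e L L) = { 'e' }
ε ∉ FIRST(e L L), so FOLLOW(L) is not added.
PREDICT(L → e L L) = { 'e' }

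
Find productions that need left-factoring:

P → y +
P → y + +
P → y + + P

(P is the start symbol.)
Left-factoring is needed when two productions for the same non-terminal
share a common prefix on the right-hand side.

Productions for P:
  P → y +
  P → y + +
  P → y + + P

Found common prefix 'y +' in productions for P

Answer: Yes, P has productions with common prefix 'y +'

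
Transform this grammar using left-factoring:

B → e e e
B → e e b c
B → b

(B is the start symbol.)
B → e e B'
B' → e
B' → b c
B → b

Left-factoring transforms A → αβ₁ | αβ₂ into A → αA' and A' → β₁ | β₂
(α is the longest common prefix among the alternatives). Repeat until
no nonterminal has two alternatives with a common prefix.

Round 1: B has alternatives sharing prefix 'e e'. Introduce B': B → e e B'
  Add: B' → e
  Add: B' → b c

No remaining common prefixes — done.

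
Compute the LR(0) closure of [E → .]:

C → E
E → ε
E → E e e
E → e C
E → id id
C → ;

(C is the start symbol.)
To compute CLOSURE, for each item [A → α.Bβ] where B is a non-terminal, add [B → .γ] for all productions B → γ; repeat for the newly added items until nothing changes.

Start with: [E → .]
The dot is at the end, so nothing is added.

CLOSURE = { [E → .] }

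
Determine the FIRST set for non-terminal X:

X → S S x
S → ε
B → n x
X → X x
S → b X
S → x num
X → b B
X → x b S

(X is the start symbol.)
FIRST sets of the other non-terminals involved (by the same procedure, iterated to a fixed point):
  FIRST(S) = { 'b', 'x', ε }

From X → S S x:
  - S is a non-terminal: add FIRST(S) \ {ε} = { 'b', 'x' }
    S is nullable, so continue to the next symbol
  - S is a non-terminal: add FIRST(S) \ {ε} = { 'b', 'x' }
    S is nullable, so continue to the next symbol
  - x is a terminal: add 'x' and stop
From X → X x:
  - X is the symbol being defined: contributes nothing new
    X is not nullable, so stop
From X → b B:
  - b is a terminal: add 'b' and stop
From X → x b S:
  - x is a terminal: add 'x' and stop

Collecting: FIRST(X) = { 'b', 'x' }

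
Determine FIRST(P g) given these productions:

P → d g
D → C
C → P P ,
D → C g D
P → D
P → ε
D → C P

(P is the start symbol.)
FIRST sets of the non-terminals involved (from the grammar, by fixed-point iteration):
  FIRST(P) = { ',', 'd', ε }

To compute FIRST(P g), process the symbols left to right:
Symbol P is a non-terminal. Add FIRST(P) \ {ε} = { ',', 'd' }
P is nullable (ε ∈ FIRST(P)), continue to the next symbol.
Symbol g is a terminal. Add 'g' and stop.
FIRST(P g) = { ',', 'd', 'g' }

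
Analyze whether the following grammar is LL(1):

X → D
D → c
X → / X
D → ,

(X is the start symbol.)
Yes, the grammar is LL(1).

A grammar is LL(1) if for each non-terminal N with multiple productions, the predict sets of those productions are pairwise disjoint, where PREDICT(N → α) = (FIRST(α) \ {ε}) ∪ (FOLLOW(N) if α ⇒* ε).

Relevant sets:
  FIRST(D) = { ',', 'c' }

For X:
  PREDICT(X → D) = { ',', 'c' }
  PREDICT(X → '/' X) = { '/' }
For D:
  PREDICT(D → c) = { 'c' }
  PREDICT(D → ',') = { ',' }

All predict sets are disjoint. The grammar IS LL(1).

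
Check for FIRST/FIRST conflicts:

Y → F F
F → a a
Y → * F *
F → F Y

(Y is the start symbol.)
Yes. F → a a / F → F Y on { 'a' }

A FIRST/FIRST conflict occurs when two productions N → α and N → β for the same non-terminal have FIRST(α) ∩ FIRST(β) ≠ ∅ (with ε ∈ FIRST of a nullable right-hand side, so two nullable alternatives also conflict).

FIRST sets of the non-terminals at (or reachable through a nullable prefix from) the front of some alternative:
  FIRST(F) = { 'a' }

Productions for Y:
  Y → F F: FIRST = { 'a' }
  Y → * F *: FIRST = { '*' }
Productions for F:
  F → a a: FIRST = { 'a' }
  F → F Y: FIRST = { 'a' }

Conflict for F: F → a a and F → F Y
  Overlap: { 'a' }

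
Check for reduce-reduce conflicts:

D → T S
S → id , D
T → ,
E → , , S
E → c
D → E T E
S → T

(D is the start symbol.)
No reduce-reduce conflicts

A reduce-reduce conflict occurs when an LR(0) state has two complete items [A → α .] and [B → β .] — both call for a reduction, and with no lookahead the parser cannot choose between them.

Augment with D' → D and build the canonical LR(0) collection (I0 = CLOSURE({[D' → . D]}), then GOTO on every symbol after a dot until no new states appear). It has 17 states:
  I0: { [D → . E T E], [D → . T S], [D' → . D], [E → . , , S], [E → . c], [T → . ,] }  — shift
  I1: { [E → , . , S], [T → , .] }  — shift, reduce
  I2: { [D' → D .] }  — accept
  I3: { [D → E . T E], [T → . ,] }  — shift
  I4: { [D → T . S], [S → . T], [S → . id , D], [T → . ,] }  — shift
  I5: { [E → c .] }  — reduce
  I6: { [T → , .] }  — reduce
  I7: { [D → T S .] }  — reduce
  I8: { [S → T .] }  — reduce
  I9: { [S → id . , D] }  — shift
  I10: { [D → . E T E], [D → . T S], [E → . , , S], [E → . c], [S → id , . D], [T → . ,] }  — shift
  I11: { [S → id , D .] }  — reduce
  I12: { [D → E T . E], [E → . , , S], [E → . c] }  — shift
  I13: { [E → , . , S] }  — shift
  I14: { [D → E T E .] }  — reduce
  I15: { [E → , , . S], [S → . T], [S → . id , D], [T → . ,] }  — shift
  I16: { [E → , , S .] }  — reduce

No state contains more than one complete item.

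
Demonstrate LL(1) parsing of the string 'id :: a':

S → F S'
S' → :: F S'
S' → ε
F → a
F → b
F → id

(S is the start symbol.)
LL(1) parsing maintains a stack (initially the start symbol over $) and the input. At each step: if the stack top is a terminal, match it against the current input token; if it is a non-terminal N, replace it with the RHS of M[N, lookahead] (the unique production whose predict set contains the lookahead).

Stack is shown with the top on the left.

Stack      Input      Action
----------------------------
S $        id :: a $  output S → F S'
F S' $     id :: a $  output F → id
id S' $    id :: a $  match 'id'
S' $       :: a $     output S' → :: F S'
:: F S' $  :: a $     match '::'
F S' $     a $        output F → a
a S' $     a $        match 'a'
S' $       $          output S' → ε
$          $          accept

The string is accepted.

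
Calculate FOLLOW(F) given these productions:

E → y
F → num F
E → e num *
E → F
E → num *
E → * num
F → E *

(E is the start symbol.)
To compute FOLLOW(F), find every occurrence of F on a right-hand side N → α F β: add FIRST(β) \ {ε}, and if β is empty or nullable also add FOLLOW(N). Iterate to a fixed point.

In F → num F: F is at the end; this adds FOLLOW(F) to itself — nothing new
In E → F: F is at the end, add FOLLOW(E)

The FOLLOW sets referred to above (computed the same way, to a fixed point):
  FOLLOW(E) = { $, '*' }

Taking the union: FOLLOW(F) = { $, '*' }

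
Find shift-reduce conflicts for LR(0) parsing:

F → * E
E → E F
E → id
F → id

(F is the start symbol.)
Yes — I4: [F → * E .] vs [F → . * E]

A shift-reduce conflict occurs when an LR(0) state has both:
  - a complete (reduce) item [A → α .] (dot at the end), and
  - a shift item [B → β . c γ] (dot before a terminal).

Augment with F' → F and build the canonical LR(0) collection (I0 = CLOSURE({[F' → . F]}), then GOTO on every symbol after a dot until no new states appear). It has 7 states:
  I0: { [F → . * E], [F → . id], [F' → . F] }  — shift
  I1: { [E → . E F], [E → . id], [F → * . E] }  — shift
  I2: { [F' → F .] }  — accept
  I3: { [F → id .] }  — reduce
  I4: { [E → E . F], [F → * E .], [F → . * E], [F → . id] }  — shift, reduce
  I5: { [E → id .] }  — reduce
  I6: { [E → E F .] }  — reduce

I4 contains reduce item [F → * E .] and shift items [F → . * E], [F → . id] — shift-reduce conflict.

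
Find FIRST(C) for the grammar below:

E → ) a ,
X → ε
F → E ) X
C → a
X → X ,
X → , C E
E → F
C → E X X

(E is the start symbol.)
{ ')', 'a' }

FIRST sets of the other non-terminals involved (by the same procedure, iterated to a fixed point):
  FIRST(E) = { ')' }

From C → a:
  - a is a terminal: add 'a' and stop
From C → E X X:
  - E is a non-terminal: add FIRST(E) \ {ε} = { ')' }
    E is not nullable, so stop

Collecting: FIRST(C) = { ')', 'a' }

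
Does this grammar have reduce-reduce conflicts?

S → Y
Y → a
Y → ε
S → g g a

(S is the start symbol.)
No reduce-reduce conflicts

Augment with S' → S and build the canonical LR(0) collection (I0 = CLOSURE({[S' → . S]}), then GOTO on every symbol after a dot until no new states appear). It has 7 states:
  I0: { [S → . Y], [S → . g g a], [S' → . S], [Y → . a], [Y → .] }  — shift, reduce
  I1: { [S' → S .] }  — accept
  I2: { [S → Y .] }  — reduce
  I3: { [Y → a .] }  — reduce
  I4: { [S → g . g a] }  — shift
  I5: { [S → g g . a] }  — shift
  I6: { [S → g g a .] }  — reduce

No state contains more than one complete item.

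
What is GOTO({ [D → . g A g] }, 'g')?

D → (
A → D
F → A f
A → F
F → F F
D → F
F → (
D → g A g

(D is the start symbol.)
{ [A → . D], [A → . F], [D → . (], [D → . F], [D → . g A g], [D → g . A g], [F → . (], [F → . A f], [F → . F F] }

GOTO(I, 'g') = CLOSURE({ [A → αX.β] : [A → α.Xβ] ∈ I, X = 'g' })

Items with dot before 'g', with the dot advanced:
  [D → . g A g] → [D → g . A g]
Closure of the advanced items:
  [D → g . A g] has the dot before A: add [A → . D], [A → . F]
  [A → . D] has the dot before D: add [D → . (], [D → . F], [D → . g A g]
  [A → . F] has the dot before F: add [F → . A f], [F → . F F], [F → . (]

GOTO = { [A → . D], [A → . F], [D → . (], [D → . F], [D → . g A g], [D → g . A g], [F → . (], [F → . A f], [F → . F F] }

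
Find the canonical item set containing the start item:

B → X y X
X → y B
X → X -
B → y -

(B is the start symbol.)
First, augment the grammar with B' → B
I₀ = CLOSURE({ [B' → . B] }):
  [B' → . B] has the dot before B: add [B → . X y X], [B → . y -]
  [B → . X y X] has the dot before X: add [X → . y B], [X → . X -]
No further items can be added.

I₀ = { [B → . X y X], [B → . y -], [B' → . B], [X → . X -], [X → . y B] }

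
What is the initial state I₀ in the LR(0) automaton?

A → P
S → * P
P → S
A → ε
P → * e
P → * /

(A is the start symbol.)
First, augment the grammar with A' → A
I₀ = CLOSURE({ [A' → . A] }):
  [A' → . A] has the dot before A: add [A → . P], [A → .]
  [A → . P] has the dot before P: add [P → . S], [P → . * e], [P → . * /]
  [P → . S] has the dot before S: add [S → . * P]
No further items can be added.

I₀ = { [A → . P], [A → .], [A' → . A], [P → . * /], [P → . * e], [P → . S], [S → . * P] }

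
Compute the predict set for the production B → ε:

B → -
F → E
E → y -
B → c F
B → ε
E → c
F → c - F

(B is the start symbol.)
PREDICT(B → ε) = (FIRST(RHS) \ {ε}) ∪ (FOLLOW(B) if ε ∈ FIRST(RHS), i.e. RHS ⇒* ε)
The right-hand side is ε (FIRST(ε) = { ε }), so the predict set is FOLLOW(B) = { $ }
PREDICT(B → ε) = { $ }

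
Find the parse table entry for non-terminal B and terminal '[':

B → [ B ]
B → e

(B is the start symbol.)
To find M[B, '['], we find productions for B where '[' is in the predict set (PREDICT(N → α) = (FIRST(α) \ {ε}) ∪ (FOLLOW(N) if α ⇒* ε)).

B → [ B ]: PREDICT = { '[' }
  '[' is in predict set, so this production goes in M[B, '[']
B → e: PREDICT = { 'e' }

M[B, '['] = B → [ B ]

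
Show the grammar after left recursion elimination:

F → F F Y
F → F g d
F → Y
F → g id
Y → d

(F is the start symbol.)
F → Y F'
F → g id F'
F' → F Y F'
F' → g d F'
F' → ε
Y → d

F is directly left-recursive. The standard transformation for
  A → A α₁ | ... | A α_m | β₁ | ... | β_n
is
  A  → β₁ A' | ... | β_n A'
  A' → α₁ A' | ... | α_m A' | ε

F → Y becomes F → Y F'
F → g id becomes F → g id F'
F → F F Y becomes F' → F Y F'
F → F g d becomes F' → g d F'
Add F' → ε

Productions for other non-terminals are unchanged:
  Y → d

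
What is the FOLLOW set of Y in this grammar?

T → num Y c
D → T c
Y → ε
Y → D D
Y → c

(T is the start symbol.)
{ 'c' }

To compute FOLLOW(Y), find every occurrence of Y on a right-hand side N → α Y β: add FIRST(β) \ {ε}, and if β is empty or nullable also add FOLLOW(N). Iterate to a fixed point.

In T → num Y c: Y is followed by c, add FIRST(c) \ {ε} = { 'c' }

Taking the union: FOLLOW(Y) = { 'c' }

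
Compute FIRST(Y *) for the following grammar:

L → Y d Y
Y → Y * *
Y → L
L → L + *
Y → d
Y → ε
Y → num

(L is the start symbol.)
FIRST sets of the non-terminals involved (from the grammar, by fixed-point iteration):
  FIRST(Y) = { '*', 'd', 'num', ε }

To compute FIRST(Y *), process the symbols left to right:
Symbol Y is a non-terminal. Add FIRST(Y) \ {ε} = { '*', 'd', 'num' }
Y is nullable (ε ∈ FIRST(Y)), continue to the next symbol.
Symbol * is a terminal. Add '*' and stop.
FIRST(Y *) = { '*', 'd', 'num' }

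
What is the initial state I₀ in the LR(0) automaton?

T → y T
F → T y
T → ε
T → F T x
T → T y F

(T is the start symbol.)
{ [F → . T y], [T → . F T x], [T → . T y F], [T → . y T], [T → .], [T' → . T] }

First, augment the grammar with T' → T
I₀ = CLOSURE({ [T' → . T] }):
  [T' → . T] has the dot before T: add [T → . y T], [T → .], [T → . F T x], [T → . T y F]
  [T → . F T x] has the dot before F: add [F → . T y]
No further items can be added.

I₀ = { [F → . T y], [T → . F T x], [T → . T y F], [T → . y T], [T → .], [T' → . T] }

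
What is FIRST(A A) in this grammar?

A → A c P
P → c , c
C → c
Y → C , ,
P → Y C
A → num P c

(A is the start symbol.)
FIRST sets of the non-terminals involved (from the grammar, by fixed-point iteration):
  FIRST(A) = { 'num' }

To compute FIRST(A A), process the symbols left to right:
Symbol A is a non-terminal. Add FIRST(A) \ {ε} = { 'num' }
A is not nullable (ε ∉ FIRST(A)), so stop here.
FIRST(A A) = { 'num' }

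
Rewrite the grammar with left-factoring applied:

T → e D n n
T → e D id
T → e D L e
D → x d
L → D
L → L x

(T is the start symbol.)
T → e D T'
T' → n n
T' → id
T' → L e
D → x d
L → D
L → L x

Left-factoring transforms A → αβ₁ | αβ₂ into A → αA' and A' → β₁ | β₂
(α is the longest common prefix among the alternatives). Repeat until
no nonterminal has two alternatives with a common prefix.

Round 1: T has alternatives sharing prefix 'e D'. Introduce T': T → e D T'
  Add: T' → n n
  Add: T' → id
  Add: T' → L e

No remaining common prefixes — done.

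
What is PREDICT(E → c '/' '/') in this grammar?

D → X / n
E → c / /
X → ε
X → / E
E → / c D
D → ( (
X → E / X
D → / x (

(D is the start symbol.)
PREDICT(E → c '/' '/') = (FIRST(RHS) \ {ε}) ∪ (FOLLOW(E) if ε ∈ FIRST(RHS), i.e. RHS ⇒* ε)
FIRST(c '/' '/') = { 'c' }
ε ∉ FIRST(c '/' '/'), so FOLLOW(E) is not added.
PREDICT(E → c '/' '/') = { 'c' }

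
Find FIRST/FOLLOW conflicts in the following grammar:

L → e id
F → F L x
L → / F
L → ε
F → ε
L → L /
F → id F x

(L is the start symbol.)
Yes. L → '/' F with FOLLOW(L) on { '/' }; L → L '/' with FOLLOW(L) on { '/' }; F → F L x with FOLLOW(F) on { '/', 'e', 'x' }

A FIRST/FOLLOW conflict occurs when a non-terminal N has a nullable alternative N → β (β ⇒* ε) and another alternative N → α with FIRST(α) ∩ FOLLOW(N) ≠ ∅: on such a lookahead the parser cannot decide between expanding α and letting N vanish via β.

Nullable non-terminals: F, L.
FIRST sets used below: FIRST(F) = { '/', 'e', 'id', 'x', ε }, FIRST(L) = { '/', 'e', ε }

F: nullable alternative(s) F → ε; FOLLOW(F) = { $, '/', 'e', 'x' }
  F → F L x: FIRST \ {ε} = { '/', 'e', 'id', 'x' } — overlaps FOLLOW(F) on { '/', 'e', 'x' }: CONFLICT
  F → ε: FIRST \ {ε} = { } — this is the only nullable alternative, skip
  F → id F x: FIRST \ {ε} = { 'id' } — disjoint from FOLLOW(F)

L: nullable alternative(s) L → ε; FOLLOW(L) = { $, '/', 'x' }
  L → e id: FIRST \ {ε} = { 'e' } — disjoint from FOLLOW(L)
  L → / F: FIRST \ {ε} = { '/' } — overlaps FOLLOW(L) on { '/' }: CONFLICT
  L → ε: FIRST \ {ε} = { } — this is the only nullable alternative, skip
  L → L /: FIRST \ {ε} = { '/', 'e' } — overlaps FOLLOW(L) on { '/' }: CONFLICT

So the grammar has 3 FIRST/FOLLOW conflicts (marked CONFLICT above).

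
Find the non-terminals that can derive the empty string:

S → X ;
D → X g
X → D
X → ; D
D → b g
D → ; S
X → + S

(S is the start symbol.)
None

There are no ε-productions, so no non-terminal can derive ε.
No non-terminals are nullable.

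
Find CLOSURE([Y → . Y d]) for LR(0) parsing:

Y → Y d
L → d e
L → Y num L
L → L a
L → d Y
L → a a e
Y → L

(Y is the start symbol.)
To compute CLOSURE, for each item [A → α.Bβ] where B is a non-terminal, add [B → .γ] for all productions B → γ; repeat for the newly added items until nothing changes.

Start with: [Y → . Y d]
  [Y → . Y d] has the dot before Y: add [Y → . L]
  [Y → . L] has the dot before L: add [L → . d e], [L → . Y num L], [L → . L a], [L → . d Y], [L → . a a e]
No further items can be added.

CLOSURE = { [L → . L a], [L → . Y num L], [L → . a a e], [L → . d Y], [L → . d e], [Y → . L], [Y → . Y d] }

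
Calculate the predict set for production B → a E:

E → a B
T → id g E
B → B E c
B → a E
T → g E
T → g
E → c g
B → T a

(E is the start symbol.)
{ 'a' }

PREDICT(B → a E) = (FIRST(RHS) \ {ε}) ∪ (FOLLOW(B) if ε ∈ FIRST(RHS), i.e. RHS ⇒* ε)
FIRST(a E) = { 'a' }
ε ∉ FIRST(a E), so FOLLOW(B) is not added.
PREDICT(B → a E) = { 'a' }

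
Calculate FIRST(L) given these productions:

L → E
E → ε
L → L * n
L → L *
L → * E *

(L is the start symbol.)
To compute FIRST(L), examine every production with L on the left-hand side, reading each right-hand side left to right until a non-nullable symbol is reached.

FIRST sets of the other non-terminals involved (by the same procedure, iterated to a fixed point):
  FIRST(E) = { ε }

From L → E:
  - E is a non-terminal: add FIRST(E) \ {ε} = { }
    E is nullable and nothing follows, so the whole right-hand side can vanish: ε ∈ FIRST(L)
From L → L * n:
  - L is the symbol being defined: contributes nothing new
    L is nullable, so continue to the next symbol
  - '*' is a terminal: add '*' and stop
From L → L *:
  - L is the symbol being defined: contributes nothing new
    L is nullable, so continue to the next symbol
  - '*' is a terminal: add '*' and stop
From L → * E *:
  - '*' is a terminal: add '*' and stop

Collecting: FIRST(L) = { '*', ε }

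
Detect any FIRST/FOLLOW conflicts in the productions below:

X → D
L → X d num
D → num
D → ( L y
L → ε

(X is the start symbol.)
No FIRST/FOLLOW conflicts.

A FIRST/FOLLOW conflict occurs when a non-terminal N has a nullable alternative N → β (β ⇒* ε) and another alternative N → α with FIRST(α) ∩ FOLLOW(N) ≠ ∅: on such a lookahead the parser cannot decide between expanding α and letting N vanish via β.

Nullable non-terminals: L.
FIRST sets used below: FIRST(X) = { '(', 'num' }

L: nullable alternative(s) L → ε; FOLLOW(L) = { 'y' }
  L → X d num: FIRST \ {ε} = { '(', 'num' } — disjoint from FOLLOW(L)
  L → ε: FIRST \ {ε} = { } — this is the only nullable alternative, skip

D, X have no nullable alternative, so no FIRST/FOLLOW check is needed there.

No FIRST/FOLLOW conflicts found.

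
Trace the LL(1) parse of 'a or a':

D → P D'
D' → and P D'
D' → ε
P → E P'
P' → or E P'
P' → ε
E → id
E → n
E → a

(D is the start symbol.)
LL(1) parsing maintains a stack (initially the start symbol over $) and the input. At each step: if the stack top is a terminal, match it against the current input token; if it is a non-terminal N, replace it with the RHS of M[N, lookahead] (the unique production whose predict set contains the lookahead).

Stack is shown with the top on the left.

Stack         Input     Action
------------------------------
D $           a or a $  output D → P D'
P D' $        a or a $  output P → E P'
E P' D' $     a or a $  output E → a
a P' D' $     a or a $  match 'a'
P' D' $       or a $    output P' → or E P'
or E P' D' $  or a $    match 'or'
E P' D' $     a $       output E → a
a P' D' $     a $       match 'a'
P' D' $       $         output P' → ε
D' $          $         output D' → ε
$             $         accept

The string is accepted.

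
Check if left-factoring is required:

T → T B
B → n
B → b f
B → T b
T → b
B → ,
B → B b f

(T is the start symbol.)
Left-factoring is needed when two productions for the same non-terminal
share a common prefix on the right-hand side.

Productions for T:
  T → T B
  T → b
Productions for B:
  B → n
  B → b f
  B → T b
  B → ,
  B → B b f

No common prefixes found.

Answer: No, left-factoring is not needed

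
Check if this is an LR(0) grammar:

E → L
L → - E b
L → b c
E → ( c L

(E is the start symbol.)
Augment with E' → E and build the canonical LR(0) collection (I0 = CLOSURE({[E' → . E]}), then GOTO on every symbol after a dot until no new states appear). It has 11 states:
  I0: { [E → . ( c L], [E → . L], [E' → . E], [L → . - E b], [L → . b c] }  — shift
  I1: { [E → ( . c L] }  — shift
  I2: { [E → . ( c L], [E → . L], [L → - . E b], [L → . - E b], [L → . b c] }  — shift
  I3: { [E' → E .] }  — accept
  I4: { [E → L .] }  — reduce
  I5: { [L → b . c] }  — shift
  I6: { [L → b c .] }  — reduce
  I7: { [L → - E . b] }  — shift
  I8: { [L → - E b .] }  — reduce
  I9: { [E → ( c . L], [L → . - E b], [L → . b c] }  — shift
  I10: { [E → ( c L .] }  — reduce

Every state is either a pure shift/goto state or contains exactly one complete item and nothing to shift — no conflicts. The grammar is LR(0).

Answer: Yes, the grammar is LR(0)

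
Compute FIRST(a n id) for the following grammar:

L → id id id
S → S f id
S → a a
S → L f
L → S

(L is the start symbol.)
To compute FIRST(a n id), process the symbols left to right:
Symbol a is a terminal. Add 'a' and stop.
FIRST(a n id) = { 'a' }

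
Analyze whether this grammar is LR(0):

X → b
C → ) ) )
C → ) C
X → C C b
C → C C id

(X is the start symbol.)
Augment with X' → X and build the canonical LR(0) collection (I0 = CLOSURE({[X' → . X]}), then GOTO on every symbol after a dot until no new states appear). It has 12 states:
  I0: { [C → . ) ) )], [C → . ) C], [C → . C C id], [X → . C C b], [X → . b], [X' → . X] }  — shift
  I1: { [C → ) . ) )], [C → ) . C], [C → . ) ) )], [C → . ) C], [C → . C C id] }  — shift
  I2: { [C → . ) ) )], [C → . ) C], [C → . C C id], [C → C . C id], [X → C . C b] }  — shift
  I3: { [X' → X .] }  — accept
  I4: { [X → b .] }  — reduce
  I5: { [C → . ) ) )], [C → . ) C], [C → . C C id], [C → C . C id], [C → C C . id], [X → C C . b] }  — shift
  I6: { [C → . ) ) )], [C → . ) C], [C → . C C id], [C → C . C id], [C → C C . id] }  — shift
  I7: { [X → C C b .] }  — reduce
  I8: { [C → C C id .] }  — reduce
  I9: { [C → ) ) . )], [C → ) . ) )], [C → ) . C], [C → . ) ) )], [C → . ) C], [C → . C C id] }  — shift
  I10: { [C → ) C .], [C → . ) ) )], [C → . ) C], [C → . C C id], [C → C . C id] }  — shift, reduce
  I11: { [C → ) ) ) .], [C → ) ) . )], [C → ) . ) )], [C → ) . C], [C → . ) ) )], [C → . ) C], [C → . C C id] }  — shift, reduce

Conflict in state I10:
  Shift-reduce conflict between [C → ) C .] and [C → . ) ) )]
So the grammar is NOT LR(0).

Answer: No. Shift-reduce conflict between [C → ) C .] and [C → . ) ) )]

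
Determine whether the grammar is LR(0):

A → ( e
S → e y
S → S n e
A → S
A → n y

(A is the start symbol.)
Augment with A' → A and build the canonical LR(0) collection (I0 = CLOSURE({[A' → . A]}), then GOTO on every symbol after a dot until no new states appear). It has 11 states:
  I0: { [A → . ( e], [A → . S], [A → . n y], [A' → . A], [S → . S n e], [S → . e y] }  — shift
  I1: { [A → ( . e] }  — shift
  I2: { [A' → A .] }  — accept
  I3: { [A → S .], [S → S . n e] }  — shift, reduce
  I4: { [S → e . y] }  — shift
  I5: { [A → n . y] }  — shift
  I6: { [A → n y .] }  — reduce
  I7: { [S → e y .] }  — reduce
  I8: { [S → S n . e] }  — shift
  I9: { [S → S n e .] }  — reduce
  I10: { [A → ( e .] }  — reduce

Conflict in state I3:
  Shift-reduce conflict between [A → S .] and [S → S . n e]
So the grammar is NOT LR(0).

Answer: No. Shift-reduce conflict between [A → S .] and [S → S . n e]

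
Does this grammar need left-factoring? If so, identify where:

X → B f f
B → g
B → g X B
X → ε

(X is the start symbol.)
Left-factoring is needed when two productions for the same non-terminal
share a common prefix on the right-hand side.

Productions for X:
  X → B f f
  X → ε
Productions for B:
  B → g
  B → g X B

Found common prefix 'g' in productions for B

Answer: Yes, B has productions with common prefix 'g'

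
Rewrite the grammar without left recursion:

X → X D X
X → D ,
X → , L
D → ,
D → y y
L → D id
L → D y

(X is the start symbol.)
X → D , X'
X → , L X'
X' → D X X'
X' → ε
D → ,
D → y y
L → D id
L → D y

X is directly left-recursive. The standard transformation for
  A → A α₁ | ... | A α_m | β₁ | ... | β_n
is
  A  → β₁ A' | ... | β_n A'
  A' → α₁ A' | ... | α_m A' | ε

X → D , becomes X → D , X'
X → , L becomes X → , L X'
X → X D X becomes X' → D X X'
Add X' → ε

Productions for other non-terminals are unchanged:
  D → ,
  D → y y
  L → D id
  L → D y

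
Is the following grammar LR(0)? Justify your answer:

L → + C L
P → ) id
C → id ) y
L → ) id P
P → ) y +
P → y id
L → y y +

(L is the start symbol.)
Augment with L' → L and build the canonical LR(0) collection (I0 = CLOSURE({[L' → . L]}), then GOTO on every symbol after a dot until no new states appear). It has 20 states:
  I0: { [L → . ) id P], [L → . + C L], [L → . y y +], [L' → . L] }  — shift
  I1: { [L → ) . id P] }  — shift
  I2: { [C → . id ) y], [L → + . C L] }  — shift
  I3: { [L' → L .] }  — accept
  I4: { [L → y . y +] }  — shift
  I5: { [L → y y . +] }  — shift
  I6: { [L → y y + .] }  — reduce
  I7: { [L → + C . L], [L → . ) id P], [L → . + C L], [L → . y y +] }  — shift
  I8: { [C → id . ) y] }  — shift
  I9: { [C → id ) . y] }  — shift
  I10: { [C → id ) y .] }  — reduce
  I11: { [L → + C L .] }  — reduce
  I12: { [L → ) id . P], [P → . ) id], [P → . ) y +], [P → . y id] }  — shift
  I13: { [P → ) . id], [P → ) . y +] }  — shift
  I14: { [L → ) id P .] }  — reduce
  I15: { [P → y . id] }  — shift
  I16: { [P → y id .] }  — reduce
  I17: { [P → ) id .] }  — reduce
  I18: { [P → ) y . +] }  — shift
  I19: { [P → ) y + .] }  — reduce

Every state is either a pure shift/goto state or contains exactly one complete item and nothing to shift — no conflicts. The grammar is LR(0).

Answer: Yes, the grammar is LR(0)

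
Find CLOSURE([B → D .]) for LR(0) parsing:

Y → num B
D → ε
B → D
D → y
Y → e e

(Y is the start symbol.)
{ [B → D .] }

To compute CLOSURE, for each item [A → α.Bβ] where B is a non-terminal, add [B → .γ] for all productions B → γ; repeat for the newly added items until nothing changes.

Start with: [B → D .]
The dot is at the end, so nothing is added.

CLOSURE = { [B → D .] }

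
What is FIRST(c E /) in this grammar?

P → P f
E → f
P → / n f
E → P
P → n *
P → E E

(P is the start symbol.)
{ 'c' }

To compute FIRST(c E /), process the symbols left to right:
Symbol c is a terminal. Add 'c' and stop.
FIRST(c E /) = { 'c' }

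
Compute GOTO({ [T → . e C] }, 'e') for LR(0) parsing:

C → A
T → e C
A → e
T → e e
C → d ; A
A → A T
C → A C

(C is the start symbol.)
GOTO(I, 'e') = CLOSURE({ [A → αX.β] : [A → α.Xβ] ∈ I, X = 'e' })

Items with dot before 'e', with the dot advanced:
  [T → . e C] → [T → e . C]
Closure of the advanced items:
  [T → e . C] has the dot before C: add [C → . A], [C → . d ; A], [C → . A C]
  [C → . A] has the dot before A: add [A → . e], [A → . A T]

GOTO = { [A → . A T], [A → . e], [C → . A C], [C → . A], [C → . d ; A], [T → e . C] }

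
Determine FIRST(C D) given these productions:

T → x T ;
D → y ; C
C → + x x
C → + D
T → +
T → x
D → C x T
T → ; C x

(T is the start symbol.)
{ '+' }

FIRST sets of the non-terminals involved (from the grammar, by fixed-point iteration):
  FIRST(C) = { '+' }

To compute FIRST(C D), process the symbols left to right:
Symbol C is a non-terminal. Add FIRST(C) \ {ε} = { '+' }
C is not nullable (ε ∉ FIRST(C)), so stop here.
FIRST(C D) = { '+' }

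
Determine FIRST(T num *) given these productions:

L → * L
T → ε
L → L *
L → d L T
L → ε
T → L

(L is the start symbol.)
FIRST sets of the non-terminals involved (from the grammar, by fixed-point iteration):
  FIRST(T) = { '*', 'd', ε }

To compute FIRST(T num *), process the symbols left to right:
Symbol T is a non-terminal. Add FIRST(T) \ {ε} = { '*', 'd' }
T is nullable (ε ∈ FIRST(T)), continue to the next symbol.
Symbol num is a terminal. Add 'num' and stop.
FIRST(T num *) = { '*', 'd', 'num' }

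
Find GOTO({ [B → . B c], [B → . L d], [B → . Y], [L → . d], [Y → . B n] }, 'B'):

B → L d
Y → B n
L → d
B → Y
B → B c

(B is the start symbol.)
GOTO(I, 'B') = CLOSURE({ [A → αX.β] : [A → α.Xβ] ∈ I, X = 'B' })

Items with dot before 'B', with the dot advanced:
  [B → . B c] → [B → B . c]
  [Y → . B n] → [Y → B . n]
Closure adds nothing (no advanced item has the dot before a non-terminal).

GOTO = { [B → B . c], [Y → B . n] }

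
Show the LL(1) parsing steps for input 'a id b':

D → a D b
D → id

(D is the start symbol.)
Stack is shown with the top on the left.

Stack    Input     Action
-------------------------
D $      a id b $  output D → a D b
a D b $  a id b $  match 'a'
D b $    id b $    output D → id
id b $   id b $    match 'id'
b $      b $       match 'b'
$        $         accept

The string is accepted.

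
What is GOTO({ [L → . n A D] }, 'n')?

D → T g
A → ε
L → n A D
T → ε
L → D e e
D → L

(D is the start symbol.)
{ [A → .], [L → n . A D] }

GOTO(I, 'n') = CLOSURE({ [A → αX.β] : [A → α.Xβ] ∈ I, X = 'n' })

Items with dot before 'n', with the dot advanced:
  [L → . n A D] → [L → n . A D]
Closure of the advanced items:
  [L → n . A D] has the dot before A: add [A → .]

GOTO = { [A → .], [L → n . A D] }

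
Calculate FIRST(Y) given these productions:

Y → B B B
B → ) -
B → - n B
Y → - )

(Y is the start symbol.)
To compute FIRST(Y), examine every production with Y on the left-hand side, reading each right-hand side left to right until a non-nullable symbol is reached.

FIRST sets of the other non-terminals involved (by the same procedure, iterated to a fixed point):
  FIRST(B) = { ')', '-' }

From Y → B B B:
  - B is a non-terminal: add FIRST(B) \ {ε} = { ')', '-' }
    B is not nullable, so stop
From Y → - ):
  - '-' is a terminal: add '-' and stop

Collecting: FIRST(Y) = { ')', '-' }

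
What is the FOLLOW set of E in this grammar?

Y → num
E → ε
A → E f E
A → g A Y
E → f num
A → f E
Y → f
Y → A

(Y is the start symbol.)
To compute FOLLOW(E), find every occurrence of E on a right-hand side N → α E β: add FIRST(β) \ {ε}, and if β is empty or nullable also add FOLLOW(N). Iterate to a fixed point.

In A → E f E: E is followed by f E, add FIRST(f E) \ {ε} = { 'f' }
In A → E f E: E is at the end, add FOLLOW(A)
In A → f E: E is at the end, add FOLLOW(A)

The FOLLOW sets referred to above (computed the same way, to a fixed point):
  FOLLOW(A) = { $, 'f', 'g', 'num' }

Taking the union: FOLLOW(E) = { $, 'f', 'g', 'num' }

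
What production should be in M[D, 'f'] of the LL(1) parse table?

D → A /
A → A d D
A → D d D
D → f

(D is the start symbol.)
To find M[D, 'f'], we find productions for D where 'f' is in the predict set (PREDICT(N → α) = (FIRST(α) \ {ε}) ∪ (FOLLOW(N) if α ⇒* ε)).

Relevant sets:
  FIRST(A) = { 'f' }

D → A /: PREDICT = { 'f' }
  'f' is in predict set, so this production goes in M[D, 'f']
D → f: PREDICT = { 'f' }
  'f' is in predict set, so this production goes in M[D, 'f']

M[D, 'f'] = D → A /, D → f  (a multiply-defined cell — the grammar is not LL(1))

Answer: D → A /, D → f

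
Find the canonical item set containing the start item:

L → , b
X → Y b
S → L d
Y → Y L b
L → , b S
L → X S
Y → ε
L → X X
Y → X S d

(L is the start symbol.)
{ [L → . , b S], [L → . , b], [L → . X S], [L → . X X], [L' → . L], [X → . Y b], [Y → . X S d], [Y → . Y L b], [Y → .] }

First, augment the grammar with L' → L
I₀ = CLOSURE({ [L' → . L] }):
  [L' → . L] has the dot before L: add [L → . , b], [L → . , b S], [L → . X S], [L → . X X]
  [L → . X S] has the dot before X: add [X → . Y b]
  [X → . Y b] has the dot before Y: add [Y → . Y L b], [Y → .], [Y → . X S d]
No further items can be added.

I₀ = { [L → . , b S], [L → . , b], [L → . X S], [L → . X X], [L' → . L], [X → . Y b], [Y → . X S d], [Y → . Y L b], [Y → .] }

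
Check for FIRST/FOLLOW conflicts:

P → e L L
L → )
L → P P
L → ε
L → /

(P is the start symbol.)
Nullable non-terminals: L.
FIRST sets used below: FIRST(P) = { 'e' }

L: nullable alternative(s) L → ε; FOLLOW(L) = { $, ')', '/', 'e' }
  L → ): FIRST \ {ε} = { ')' } — overlaps FOLLOW(L) on { ')' }: CONFLICT
  L → P P: FIRST \ {ε} = { 'e' } — overlaps FOLLOW(L) on { 'e' }: CONFLICT
  L → ε: FIRST \ {ε} = { } — this is the only nullable alternative, skip
  L → /: FIRST \ {ε} = { '/' } — overlaps FOLLOW(L) on { '/' }: CONFLICT

P has no nullable alternative, so no FIRST/FOLLOW check is needed there.

So the grammar has 3 FIRST/FOLLOW conflicts (marked CONFLICT above).

Answer: Yes. L → ')' with FOLLOW(L) on { ')' }; L → P P with FOLLOW(L) on { 'e' }; L → '/' with FOLLOW(L) on { '/' }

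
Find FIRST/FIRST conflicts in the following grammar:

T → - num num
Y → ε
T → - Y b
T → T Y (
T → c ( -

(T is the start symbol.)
A FIRST/FIRST conflict occurs when two productions N → α and N → β for the same non-terminal have FIRST(α) ∩ FIRST(β) ≠ ∅ (with ε ∈ FIRST of a nullable right-hand side, so two nullable alternatives also conflict).

FIRST sets of the non-terminals at (or reachable through a nullable prefix from) the front of some alternative:
  FIRST(T) = { '-', 'c' }

Productions for T:
  T → - num num: FIRST = { '-' }
  T → - Y b: FIRST = { '-' }
  T → T Y (: FIRST = { '-', 'c' }
  T → c ( -: FIRST = { 'c' }
Y has only one production, so no FIRST/FIRST conflict is possible there.

Conflict for T: T → - num num and T → - Y b
  Overlap: { '-' }
Conflict for T: T → - num num and T → T Y (
  Overlap: { '-' }
Conflict for T: T → - Y b and T → T Y (
  Overlap: { '-' }
Conflict for T: T → T Y ( and T → c ( -
  Overlap: { 'c' }

Answer: Yes. T → '-' num num / T → '-' Y b on { '-' }; T → '-' num num / T → T Y '(' on { '-' }; T → '-' Y b / T → T Y '(' on { '-' }; T → T Y '(' / T → c '(' '-' on { 'c' }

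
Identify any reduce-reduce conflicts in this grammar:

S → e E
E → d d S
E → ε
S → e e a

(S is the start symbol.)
Augment with S' → S and build the canonical LR(0) collection (I0 = CLOSURE({[S' → . S]}), then GOTO on every symbol after a dot until no new states appear). It has 9 states:
  I0: { [S → . e E], [S → . e e a], [S' → . S] }  — shift
  I1: { [S' → S .] }  — accept
  I2: { [E → . d d S], [E → .], [S → e . E], [S → e . e a] }  — shift, reduce
  I3: { [S → e E .] }  — reduce
  I4: { [E → d . d S] }  — shift
  I5: { [S → e e . a] }  — shift
  I6: { [S → e e a .] }  — reduce
  I7: { [E → d d . S], [S → . e E], [S → . e e a] }  — shift
  I8: { [E → d d S .] }  — reduce

No state contains more than one complete item.

Answer: No reduce-reduce conflicts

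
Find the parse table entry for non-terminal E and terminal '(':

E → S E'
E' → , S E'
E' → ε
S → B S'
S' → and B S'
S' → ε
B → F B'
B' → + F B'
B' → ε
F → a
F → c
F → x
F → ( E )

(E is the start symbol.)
E → S E'

To find M[E, '('], we find productions for E where '(' is in the predict set (PREDICT(N → α) = (FIRST(α) \ {ε}) ∪ (FOLLOW(N) if α ⇒* ε)).

Relevant sets:
  FIRST(S) = { '(', 'a', 'c', 'x' }

E → S E': PREDICT = { '(', 'a', 'c', 'x' }
  '(' is in predict set, so this production goes in M[E, '(']

M[E, '('] = E → S E'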